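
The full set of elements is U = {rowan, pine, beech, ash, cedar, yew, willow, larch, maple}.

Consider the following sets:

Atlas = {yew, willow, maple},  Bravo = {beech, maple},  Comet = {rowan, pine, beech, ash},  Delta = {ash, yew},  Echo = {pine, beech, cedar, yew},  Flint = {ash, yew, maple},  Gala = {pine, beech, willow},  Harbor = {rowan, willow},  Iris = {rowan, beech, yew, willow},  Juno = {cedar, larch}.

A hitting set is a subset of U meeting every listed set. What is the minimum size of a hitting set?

4

The 4 elements {beech, ash, cedar, willow} hit every set.
The sets Bravo, Delta, Harbor, Juno are pairwise disjoint, so any hitting set needs a separate element for each — at least 4. Hence 4 is optimal.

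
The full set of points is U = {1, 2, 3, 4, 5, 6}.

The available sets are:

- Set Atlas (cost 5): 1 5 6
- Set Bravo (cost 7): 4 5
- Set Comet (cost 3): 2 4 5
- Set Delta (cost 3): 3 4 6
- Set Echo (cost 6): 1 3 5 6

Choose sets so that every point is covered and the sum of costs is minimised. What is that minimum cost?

9

Comet, Echo together cover every point (Comet ∪ Echo = {1, 2, 3, 4, 5, 6}); total cost 3 + 6 = 9.
The greedy pick Comet, Delta, Atlas costs 11; no covering selection beats 9.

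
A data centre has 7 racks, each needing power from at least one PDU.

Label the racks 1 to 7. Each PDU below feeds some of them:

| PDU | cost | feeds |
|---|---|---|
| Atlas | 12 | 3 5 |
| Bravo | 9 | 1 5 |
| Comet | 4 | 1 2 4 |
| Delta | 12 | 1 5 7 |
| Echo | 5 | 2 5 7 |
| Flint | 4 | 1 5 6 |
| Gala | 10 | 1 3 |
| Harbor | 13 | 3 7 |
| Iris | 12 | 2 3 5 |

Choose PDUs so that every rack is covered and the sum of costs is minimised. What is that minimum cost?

21

Comet, Flint, Harbor together cover every rack (Comet ∪ Flint ∪ Harbor = {1, 2, 3, 4, 5, 6, 7}); total cost 4 + 4 + 13 = 21.
The greedy pick Comet, Flint, Echo, Gala costs 23; no covering selection beats 21.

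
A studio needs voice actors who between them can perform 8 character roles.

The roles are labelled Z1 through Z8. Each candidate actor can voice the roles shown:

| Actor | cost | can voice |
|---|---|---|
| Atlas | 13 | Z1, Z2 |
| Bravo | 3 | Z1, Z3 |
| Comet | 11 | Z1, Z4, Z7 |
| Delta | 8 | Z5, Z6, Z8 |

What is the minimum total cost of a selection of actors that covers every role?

35

Atlas, Bravo, Comet, Delta together cover every role (Atlas ∪ Bravo ∪ Comet ∪ Delta = {Z1, Z2, Z3, Z4, Z5, Z6, Z7, Z8}); total cost 13 + 3 + 11 + 8 = 35.
No covering selection has total cost below 35.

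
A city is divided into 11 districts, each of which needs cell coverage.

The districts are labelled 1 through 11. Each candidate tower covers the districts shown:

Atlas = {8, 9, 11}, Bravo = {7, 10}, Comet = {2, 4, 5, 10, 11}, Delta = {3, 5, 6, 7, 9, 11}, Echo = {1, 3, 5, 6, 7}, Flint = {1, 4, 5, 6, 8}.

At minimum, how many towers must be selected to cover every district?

Comet and Delta and Flint together: Comet ∪ Delta ∪ Flint = {1, 2, 3, 4, 5, 6, 7, 8, 9, 10, 11} — every district is covered.
Only Comet contains 2, so Comet is forced; the remaining 6 districts need at least 2 more towers (each remaining tower adds at most 4) — so at least 3 towers are needed, and 3 is optimal.

3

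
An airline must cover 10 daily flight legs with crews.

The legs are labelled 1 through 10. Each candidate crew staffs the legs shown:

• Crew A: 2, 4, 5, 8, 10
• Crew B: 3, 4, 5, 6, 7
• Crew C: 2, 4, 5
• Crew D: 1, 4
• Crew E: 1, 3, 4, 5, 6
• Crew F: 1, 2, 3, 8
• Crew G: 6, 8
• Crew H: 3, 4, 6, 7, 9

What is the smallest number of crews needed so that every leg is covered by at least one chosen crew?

Take {A, F, H}. Their union is {1, 2, 3, 4, 5, 6, 7, 8, 9, 10}, which is all 10 legs.
Only H contains 9, so H is forced; the remaining 5 legs need at least 2 more crews (each remaining crew adds at most 4) — so at least 3 crews are needed, and 3 is optimal.

3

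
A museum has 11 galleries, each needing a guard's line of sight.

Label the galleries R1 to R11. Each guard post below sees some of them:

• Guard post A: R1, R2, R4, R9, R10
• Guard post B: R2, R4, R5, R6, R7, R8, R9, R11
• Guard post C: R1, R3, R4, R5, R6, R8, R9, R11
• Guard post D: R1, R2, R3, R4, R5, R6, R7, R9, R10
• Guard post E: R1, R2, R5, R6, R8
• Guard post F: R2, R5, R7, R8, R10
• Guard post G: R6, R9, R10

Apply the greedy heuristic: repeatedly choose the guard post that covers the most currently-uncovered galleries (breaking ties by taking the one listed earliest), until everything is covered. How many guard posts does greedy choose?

Greedy: pick D (covers 9 new) → pick B (covers 2 new). Total picks: 2.

2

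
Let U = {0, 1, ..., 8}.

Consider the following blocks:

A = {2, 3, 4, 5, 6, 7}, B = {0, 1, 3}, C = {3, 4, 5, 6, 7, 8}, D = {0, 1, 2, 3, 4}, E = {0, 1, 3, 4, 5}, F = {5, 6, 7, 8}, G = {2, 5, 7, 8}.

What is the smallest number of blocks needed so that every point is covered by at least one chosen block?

2

C and D together: C ∪ D = {0, 1, 2, 3, 4, 5, 6, 7, 8} — every point is covered.
No single block has all 9 points (the largest, A, has 6), so 2 is optimal.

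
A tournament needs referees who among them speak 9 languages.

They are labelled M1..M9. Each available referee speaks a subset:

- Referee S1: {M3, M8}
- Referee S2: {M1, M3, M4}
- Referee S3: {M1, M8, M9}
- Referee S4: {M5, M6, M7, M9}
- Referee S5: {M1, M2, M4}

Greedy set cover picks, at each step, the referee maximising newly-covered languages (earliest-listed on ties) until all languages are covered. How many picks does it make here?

4

Greedy: pick S4 (covers 4 new) → pick S2 (covers 3 new) → pick S1 (covers 1 new) → pick S5 (covers 1 new). Total picks: 4.
(The true minimum cover uses only 3 referees, so greedy is not optimal here.)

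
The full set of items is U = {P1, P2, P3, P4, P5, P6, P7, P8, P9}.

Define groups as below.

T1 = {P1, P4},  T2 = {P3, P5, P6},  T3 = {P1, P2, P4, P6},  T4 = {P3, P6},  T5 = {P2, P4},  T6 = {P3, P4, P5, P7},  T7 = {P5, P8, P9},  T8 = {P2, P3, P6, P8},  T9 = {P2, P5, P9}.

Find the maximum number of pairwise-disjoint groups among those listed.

T4, T5, T7 are pairwise disjoint (T4={P3,P6}; T5={P2,P4}; T7={P5,P8,P9}).
Every remaining group overlaps one of these, and no 4 of the listed groups are pairwise disjoint, so 3 is the maximum.

3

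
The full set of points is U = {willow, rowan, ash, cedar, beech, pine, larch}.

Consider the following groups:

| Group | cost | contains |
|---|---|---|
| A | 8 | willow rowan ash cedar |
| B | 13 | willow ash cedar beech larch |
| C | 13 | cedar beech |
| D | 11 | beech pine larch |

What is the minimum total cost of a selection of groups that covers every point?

19

A, D together cover every point (A ∪ D = {willow, rowan, ash, cedar, beech, pine, larch}); total cost 8 + 11 = 19.
No covering selection has total cost below 19.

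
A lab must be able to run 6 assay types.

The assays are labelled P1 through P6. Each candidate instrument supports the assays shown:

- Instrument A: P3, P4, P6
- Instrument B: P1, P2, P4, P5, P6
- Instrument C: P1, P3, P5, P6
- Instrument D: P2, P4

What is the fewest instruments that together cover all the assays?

Take {C, D}. Their union is {P1, P2, P3, P4, P5, P6}, which is all 6 assays.
No single instrument has all 6 assays (the largest, B, has 5), so 2 is optimal.

2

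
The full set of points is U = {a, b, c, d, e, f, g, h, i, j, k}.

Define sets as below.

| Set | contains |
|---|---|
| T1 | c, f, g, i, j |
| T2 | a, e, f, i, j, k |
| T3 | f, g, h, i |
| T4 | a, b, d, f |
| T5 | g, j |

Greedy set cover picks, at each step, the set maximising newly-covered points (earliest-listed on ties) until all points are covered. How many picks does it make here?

4

Greedy: pick T2 (covers 6 new) → pick T1 (covers 2 new) → pick T4 (covers 2 new) → pick T3 (covers 1 new). Total picks: 4.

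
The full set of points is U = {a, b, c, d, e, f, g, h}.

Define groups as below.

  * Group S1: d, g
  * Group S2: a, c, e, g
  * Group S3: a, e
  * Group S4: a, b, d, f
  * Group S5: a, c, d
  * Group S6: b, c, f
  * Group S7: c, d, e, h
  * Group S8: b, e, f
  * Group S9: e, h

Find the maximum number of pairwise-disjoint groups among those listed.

S1, S6, S9 are pairwise disjoint (S1={d,g}; S6={b,c,f}; S9={e,h}).
Every remaining group overlaps one of these, and no 4 of the listed groups are pairwise disjoint, so 3 is the maximum.

3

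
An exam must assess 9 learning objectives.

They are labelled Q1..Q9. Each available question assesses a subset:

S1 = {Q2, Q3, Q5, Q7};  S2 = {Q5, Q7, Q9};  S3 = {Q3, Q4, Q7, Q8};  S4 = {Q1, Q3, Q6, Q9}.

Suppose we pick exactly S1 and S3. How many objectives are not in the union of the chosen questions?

3

Union of S1, S3 = {Q2, Q3, Q4, Q5, Q7, Q8}.
Not covered: Q1, Q6, Q9 — 3 objectives.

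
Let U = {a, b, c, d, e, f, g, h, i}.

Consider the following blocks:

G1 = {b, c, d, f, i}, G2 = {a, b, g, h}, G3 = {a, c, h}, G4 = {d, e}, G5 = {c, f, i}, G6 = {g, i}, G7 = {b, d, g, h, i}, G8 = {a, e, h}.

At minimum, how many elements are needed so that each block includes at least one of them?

3

The 3 elements {a, e, i} hit every block.
The blocks G3, G4, G6 are pairwise disjoint, so any hitting set needs a separate element for each — at least 3. Hence 3 is optimal.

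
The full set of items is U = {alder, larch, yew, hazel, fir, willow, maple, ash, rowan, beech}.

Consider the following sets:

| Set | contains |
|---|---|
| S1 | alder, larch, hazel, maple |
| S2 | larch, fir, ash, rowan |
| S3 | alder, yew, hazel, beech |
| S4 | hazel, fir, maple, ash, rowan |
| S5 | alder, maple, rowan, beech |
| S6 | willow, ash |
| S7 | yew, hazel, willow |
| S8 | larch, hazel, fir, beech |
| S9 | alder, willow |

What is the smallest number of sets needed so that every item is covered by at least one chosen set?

3

S2 and S5 and S7 together: S2 ∪ S5 ∪ S7 = {alder, larch, yew, hazel, fir, willow, maple, ash, rowan, beech} — every item is covered.
No 2 of the 9 sets cover everything (all 36 combinations miss at least one item), so 3 is optimal.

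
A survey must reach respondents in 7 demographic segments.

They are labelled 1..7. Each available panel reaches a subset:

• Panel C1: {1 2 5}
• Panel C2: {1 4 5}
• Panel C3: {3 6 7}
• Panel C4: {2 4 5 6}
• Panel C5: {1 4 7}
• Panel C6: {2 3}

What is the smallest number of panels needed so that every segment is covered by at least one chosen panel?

3

Take {C4, C5, C6}. Their union is {1, 2, 3, 4, 5, 6, 7}, which is all 7 segments.
No 2 of the 6 panels cover everything (all 15 combinations miss at least one segment), so 3 is optimal.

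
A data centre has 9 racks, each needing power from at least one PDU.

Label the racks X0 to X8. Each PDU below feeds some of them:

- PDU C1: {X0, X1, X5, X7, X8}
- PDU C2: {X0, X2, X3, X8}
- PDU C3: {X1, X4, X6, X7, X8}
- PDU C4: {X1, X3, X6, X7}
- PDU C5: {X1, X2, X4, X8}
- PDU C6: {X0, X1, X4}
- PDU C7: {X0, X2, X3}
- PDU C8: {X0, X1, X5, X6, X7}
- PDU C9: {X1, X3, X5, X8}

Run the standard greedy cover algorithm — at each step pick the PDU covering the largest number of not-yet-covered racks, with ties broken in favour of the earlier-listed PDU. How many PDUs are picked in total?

Greedy: pick C1 (covers 5 new) → pick C2 (covers 2 new) → pick C3 (covers 2 new). Total picks: 3.

3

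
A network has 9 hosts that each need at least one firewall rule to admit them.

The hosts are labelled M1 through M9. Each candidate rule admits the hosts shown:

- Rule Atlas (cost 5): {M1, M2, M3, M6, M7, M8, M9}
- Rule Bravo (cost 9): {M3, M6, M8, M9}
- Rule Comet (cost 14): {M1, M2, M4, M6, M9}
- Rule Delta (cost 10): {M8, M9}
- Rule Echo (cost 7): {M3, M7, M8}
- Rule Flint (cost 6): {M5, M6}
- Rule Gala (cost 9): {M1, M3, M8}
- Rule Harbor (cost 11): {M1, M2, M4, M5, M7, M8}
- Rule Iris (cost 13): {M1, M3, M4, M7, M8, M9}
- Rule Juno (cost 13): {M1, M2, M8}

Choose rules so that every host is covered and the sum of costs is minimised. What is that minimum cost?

Atlas, Harbor together cover every host (Atlas ∪ Harbor = {M1, M2, M3, M4, M5, M6, M7, M8, M9}); total cost 5 + 11 = 16.
No covering selection has total cost below 16.

16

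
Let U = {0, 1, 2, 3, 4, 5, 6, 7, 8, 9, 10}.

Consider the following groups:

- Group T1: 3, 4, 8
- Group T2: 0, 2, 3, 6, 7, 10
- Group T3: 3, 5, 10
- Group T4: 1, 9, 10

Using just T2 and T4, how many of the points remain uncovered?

Union of T2, T4 = {0, 1, 2, 3, 6, 7, 9, 10}.
Not covered: 4, 5, 8 — 3 points.

3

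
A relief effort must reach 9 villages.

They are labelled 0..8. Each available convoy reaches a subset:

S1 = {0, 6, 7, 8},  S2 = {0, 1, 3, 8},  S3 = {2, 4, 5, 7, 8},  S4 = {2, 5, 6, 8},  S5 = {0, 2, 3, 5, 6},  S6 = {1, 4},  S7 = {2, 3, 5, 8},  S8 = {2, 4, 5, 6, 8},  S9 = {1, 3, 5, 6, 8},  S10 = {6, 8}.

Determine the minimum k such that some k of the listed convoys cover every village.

3

S1 and S2 and S8 together: S1 ∪ S2 ∪ S8 = {0, 1, 2, 3, 4, 5, 6, 7, 8} — every village is covered.
No 2 of the 10 convoys cover everything (all 45 combinations miss at least one village), so 3 is optimal.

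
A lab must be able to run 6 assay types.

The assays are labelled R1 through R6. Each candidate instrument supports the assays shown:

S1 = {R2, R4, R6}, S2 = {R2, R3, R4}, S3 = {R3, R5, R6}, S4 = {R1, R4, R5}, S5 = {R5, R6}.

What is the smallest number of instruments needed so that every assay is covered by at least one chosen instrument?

S1 and S3 and S4 together: S1 ∪ S3 ∪ S4 = {R1, R2, R3, R4, R5, R6} — every assay is covered.
Only S4 contains R1, so S4 is forced; the remaining 3 assays need at least 2 more instruments (each remaining instrument adds at most 2) — so at least 3 instruments are needed, and 3 is optimal.

3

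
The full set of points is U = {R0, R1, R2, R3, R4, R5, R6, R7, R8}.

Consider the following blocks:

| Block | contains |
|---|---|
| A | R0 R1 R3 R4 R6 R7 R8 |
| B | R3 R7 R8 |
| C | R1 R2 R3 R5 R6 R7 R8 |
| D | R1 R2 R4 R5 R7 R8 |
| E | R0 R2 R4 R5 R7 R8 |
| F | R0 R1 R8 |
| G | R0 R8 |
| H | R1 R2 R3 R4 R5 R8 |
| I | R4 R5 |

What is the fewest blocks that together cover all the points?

A and C cover everything between them: the union {R0, R1, R2, R3, R4, R5, R6, R7, R8} is all of U.
No single block has all 9 points (the largest, A, has 7), so 2 is optimal.

2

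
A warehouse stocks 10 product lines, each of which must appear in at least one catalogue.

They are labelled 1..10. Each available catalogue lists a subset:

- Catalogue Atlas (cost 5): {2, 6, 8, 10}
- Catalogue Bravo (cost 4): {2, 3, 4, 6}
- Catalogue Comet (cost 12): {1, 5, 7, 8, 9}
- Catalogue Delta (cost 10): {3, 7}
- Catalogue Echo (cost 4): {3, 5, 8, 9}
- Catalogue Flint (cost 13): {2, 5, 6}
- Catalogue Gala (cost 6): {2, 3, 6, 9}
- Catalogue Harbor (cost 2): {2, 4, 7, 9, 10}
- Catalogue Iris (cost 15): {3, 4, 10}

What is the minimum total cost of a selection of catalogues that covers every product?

18

Bravo, Comet, Harbor together cover every product (Bravo ∪ Comet ∪ Harbor = {1, 2, 3, 4, 5, 6, 7, 8, 9, 10}); total cost 4 + 12 + 2 = 18.
The greedy pick Harbor, Echo, Bravo, Comet costs 22; no covering selection beats 18.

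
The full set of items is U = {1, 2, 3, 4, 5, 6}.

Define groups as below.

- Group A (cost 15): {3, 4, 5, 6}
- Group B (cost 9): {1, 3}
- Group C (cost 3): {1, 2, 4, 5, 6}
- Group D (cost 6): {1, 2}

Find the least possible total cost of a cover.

B, C together cover every item (B ∪ C = {1, 2, 3, 4, 5, 6}); total cost 9 + 3 = 12.
No covering selection has total cost below 12.

12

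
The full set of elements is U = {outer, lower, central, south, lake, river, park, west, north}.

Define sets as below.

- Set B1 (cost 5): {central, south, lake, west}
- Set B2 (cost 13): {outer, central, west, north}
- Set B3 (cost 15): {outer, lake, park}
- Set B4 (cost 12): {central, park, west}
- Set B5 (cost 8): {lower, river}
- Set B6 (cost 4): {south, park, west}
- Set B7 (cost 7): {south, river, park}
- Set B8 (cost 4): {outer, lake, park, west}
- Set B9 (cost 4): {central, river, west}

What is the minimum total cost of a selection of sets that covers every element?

29

B2, B5, B6, B8 together cover every element (B2 ∪ B5 ∪ B6 ∪ B8 = {outer, lower, central, south, lake, river, park, west, north}); total cost 13 + 8 + 4 + 4 = 29.
The greedy pick B8, B9, B6, B5, B2 costs 33; no covering selection beats 29.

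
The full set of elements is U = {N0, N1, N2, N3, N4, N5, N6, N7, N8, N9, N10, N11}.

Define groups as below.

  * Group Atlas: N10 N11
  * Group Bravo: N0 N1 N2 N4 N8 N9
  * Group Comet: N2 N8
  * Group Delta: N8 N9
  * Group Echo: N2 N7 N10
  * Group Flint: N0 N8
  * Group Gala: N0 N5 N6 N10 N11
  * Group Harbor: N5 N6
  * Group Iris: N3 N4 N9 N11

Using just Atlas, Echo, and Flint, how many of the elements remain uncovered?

Union of Atlas, Echo, Flint = {N0, N2, N7, N8, N10, N11}.
Not covered: N1, N3, N4, N5, N6, N9 — 6 elements.

6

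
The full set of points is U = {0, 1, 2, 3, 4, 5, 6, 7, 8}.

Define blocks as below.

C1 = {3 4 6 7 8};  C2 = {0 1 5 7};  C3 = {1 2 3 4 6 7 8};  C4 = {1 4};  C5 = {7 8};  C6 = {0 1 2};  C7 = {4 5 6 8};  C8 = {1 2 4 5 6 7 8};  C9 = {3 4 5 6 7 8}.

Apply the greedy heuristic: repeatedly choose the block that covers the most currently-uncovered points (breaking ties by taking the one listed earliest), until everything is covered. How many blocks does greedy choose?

2

Greedy: pick C3 (covers 7 new) → pick C2 (covers 2 new). Total picks: 2.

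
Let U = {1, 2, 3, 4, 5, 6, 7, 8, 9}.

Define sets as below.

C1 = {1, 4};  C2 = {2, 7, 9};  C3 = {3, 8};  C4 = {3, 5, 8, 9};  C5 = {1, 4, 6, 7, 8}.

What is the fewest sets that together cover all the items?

C2, C4, and C5 cover everything between them: the union {1, 2, 3, 4, 5, 6, 7, 8, 9} is all of U.
Only C2 contains 2, so C2 is forced; the remaining 6 items need at least 2 more sets (each remaining set adds at most 4) — so at least 3 sets are needed, and 3 is optimal.

3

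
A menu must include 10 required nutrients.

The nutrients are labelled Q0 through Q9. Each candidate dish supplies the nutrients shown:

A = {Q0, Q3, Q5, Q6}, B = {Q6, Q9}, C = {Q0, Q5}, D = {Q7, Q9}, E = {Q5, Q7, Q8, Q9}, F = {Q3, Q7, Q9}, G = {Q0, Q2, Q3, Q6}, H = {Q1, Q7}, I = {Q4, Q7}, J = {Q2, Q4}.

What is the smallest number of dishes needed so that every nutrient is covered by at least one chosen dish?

Take {E, G, H, I}. Their union is {Q0, Q1, Q2, Q3, Q4, Q5, Q6, Q7, Q8, Q9}, which is all 10 nutrients.
No 3 of the 10 dishes cover everything (all 120 combinations miss at least one nutrient), so 4 is optimal.

4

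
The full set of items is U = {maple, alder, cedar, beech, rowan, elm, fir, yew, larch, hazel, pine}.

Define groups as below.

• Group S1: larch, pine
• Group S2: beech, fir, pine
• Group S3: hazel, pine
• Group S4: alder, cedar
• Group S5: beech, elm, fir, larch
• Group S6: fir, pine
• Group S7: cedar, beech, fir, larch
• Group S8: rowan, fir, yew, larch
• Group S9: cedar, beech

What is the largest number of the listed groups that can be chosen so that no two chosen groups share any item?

3

S3, S4, S8 are pairwise disjoint (S3={hazel,pine}; S4={alder,cedar}; S8={rowan,fir,yew,larch}).
Every remaining group overlaps one of these, and no 4 of the listed groups are pairwise disjoint, so 3 is the maximum.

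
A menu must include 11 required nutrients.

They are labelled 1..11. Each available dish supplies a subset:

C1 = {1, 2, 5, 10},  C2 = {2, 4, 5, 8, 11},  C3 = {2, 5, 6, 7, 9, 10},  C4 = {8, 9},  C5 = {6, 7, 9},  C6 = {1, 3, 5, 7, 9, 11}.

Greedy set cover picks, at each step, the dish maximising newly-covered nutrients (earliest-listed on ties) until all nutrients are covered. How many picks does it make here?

3

Greedy: pick C3 (covers 6 new) → pick C2 (covers 3 new) → pick C6 (covers 2 new). Total picks: 3.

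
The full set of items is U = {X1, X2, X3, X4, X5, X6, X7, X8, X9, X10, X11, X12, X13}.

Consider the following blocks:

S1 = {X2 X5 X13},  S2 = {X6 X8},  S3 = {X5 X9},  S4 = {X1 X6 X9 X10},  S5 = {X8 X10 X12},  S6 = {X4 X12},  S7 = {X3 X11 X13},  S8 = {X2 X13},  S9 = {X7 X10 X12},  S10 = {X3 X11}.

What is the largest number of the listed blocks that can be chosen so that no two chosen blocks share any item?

S2, S3, S8, S9, S10 are pairwise disjoint (S2={X6,X8}; S3={X5,X9}; S8={X2,X13}; S9={X7,X10,X12}; S10={X3,X11}).
Every remaining block overlaps one of these, and no 6 of the listed blocks are pairwise disjoint, so 5 is the maximum.

5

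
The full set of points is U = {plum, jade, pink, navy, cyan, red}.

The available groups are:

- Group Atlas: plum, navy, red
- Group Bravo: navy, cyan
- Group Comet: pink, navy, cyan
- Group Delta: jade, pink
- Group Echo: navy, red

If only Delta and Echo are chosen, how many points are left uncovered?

Union of Delta, Echo = {jade, pink, navy, red}.
Not covered: plum, cyan — 2 points.

2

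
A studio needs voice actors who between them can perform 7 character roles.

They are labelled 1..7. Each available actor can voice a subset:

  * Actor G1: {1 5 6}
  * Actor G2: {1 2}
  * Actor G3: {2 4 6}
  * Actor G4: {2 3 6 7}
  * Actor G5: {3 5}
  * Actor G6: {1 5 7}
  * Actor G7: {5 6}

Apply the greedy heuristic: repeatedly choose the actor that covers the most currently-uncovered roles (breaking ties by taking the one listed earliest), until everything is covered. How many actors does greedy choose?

Greedy: pick G4 (covers 4 new) → pick G1 (covers 2 new) → pick G3 (covers 1 new). Total picks: 3.

3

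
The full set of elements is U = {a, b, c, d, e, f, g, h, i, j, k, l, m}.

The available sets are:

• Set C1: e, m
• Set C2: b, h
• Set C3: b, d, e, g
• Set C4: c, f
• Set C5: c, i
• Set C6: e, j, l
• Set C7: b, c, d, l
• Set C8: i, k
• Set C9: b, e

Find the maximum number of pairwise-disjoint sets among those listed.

4

C2, C4, C6, C8 are pairwise disjoint (C2={b,h}; C4={c,f}; C6={e,j,l}; C8={i,k}).
Every remaining set overlaps one of these, and no 5 of the listed sets are pairwise disjoint, so 4 is the maximum.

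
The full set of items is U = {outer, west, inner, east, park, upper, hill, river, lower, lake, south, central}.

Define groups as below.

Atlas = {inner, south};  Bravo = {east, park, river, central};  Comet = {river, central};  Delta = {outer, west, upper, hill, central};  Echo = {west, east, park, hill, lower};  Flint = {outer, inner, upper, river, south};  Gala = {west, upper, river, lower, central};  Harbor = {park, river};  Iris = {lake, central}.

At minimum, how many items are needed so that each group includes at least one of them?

H = {inner, park, central} meets every group (each contains at least one member of H), and |H| = 3.
The groups Atlas, Harbor, Iris are pairwise disjoint, so any hitting set needs a separate item for each — at least 3. Hence 3 is optimal.

3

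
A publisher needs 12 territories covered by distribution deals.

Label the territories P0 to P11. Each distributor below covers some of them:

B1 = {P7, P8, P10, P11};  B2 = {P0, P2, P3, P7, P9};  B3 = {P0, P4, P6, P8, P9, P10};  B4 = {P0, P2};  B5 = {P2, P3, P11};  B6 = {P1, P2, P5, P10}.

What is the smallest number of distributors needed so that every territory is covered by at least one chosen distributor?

4

B2 and B3 and B5 and B6 together: B2 ∪ B3 ∪ B5 ∪ B6 = {P0, P1, P2, P3, P4, P5, P6, P7, P8, P9, P10, P11} — every territory is covered.
No 3 of the 6 distributors cover everything (all 20 combinations miss at least one territory), so 4 is optimal.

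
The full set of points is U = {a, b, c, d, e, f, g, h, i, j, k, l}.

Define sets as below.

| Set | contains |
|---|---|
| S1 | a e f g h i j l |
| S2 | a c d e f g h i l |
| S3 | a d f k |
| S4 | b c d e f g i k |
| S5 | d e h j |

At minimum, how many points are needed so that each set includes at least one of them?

Take T = {f, j}. Each listed set contains at least one of these, so T is a hitting set of size 2.
No single point lies in every set, so at least 2 are needed and 2 is optimal.

2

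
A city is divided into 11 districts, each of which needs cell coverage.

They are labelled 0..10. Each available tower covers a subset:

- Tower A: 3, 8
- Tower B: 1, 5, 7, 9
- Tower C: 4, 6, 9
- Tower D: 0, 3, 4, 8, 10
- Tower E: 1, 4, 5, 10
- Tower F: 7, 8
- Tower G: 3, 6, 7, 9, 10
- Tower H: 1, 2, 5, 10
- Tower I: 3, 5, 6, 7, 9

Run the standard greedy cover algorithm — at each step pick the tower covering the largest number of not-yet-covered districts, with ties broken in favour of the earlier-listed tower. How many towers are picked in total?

4

Greedy: pick D (covers 5 new) → pick B (covers 4 new) → pick C (covers 1 new) → pick H (covers 1 new). Total picks: 4.
(The true minimum cover uses only 3 towers, so greedy is not optimal here.)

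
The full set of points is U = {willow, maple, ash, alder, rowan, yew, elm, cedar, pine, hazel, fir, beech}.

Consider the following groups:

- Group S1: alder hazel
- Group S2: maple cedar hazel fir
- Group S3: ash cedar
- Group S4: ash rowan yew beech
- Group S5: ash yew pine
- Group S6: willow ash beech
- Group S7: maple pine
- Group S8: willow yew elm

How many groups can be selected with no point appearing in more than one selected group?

4

S1, S3, S7, S8 are pairwise disjoint (S1={alder,hazel}; S3={ash,cedar}; S7={maple,pine}; S8={willow,yew,elm}).
Every remaining group overlaps one of these, and no 5 of the listed groups are pairwise disjoint, so 4 is the maximum.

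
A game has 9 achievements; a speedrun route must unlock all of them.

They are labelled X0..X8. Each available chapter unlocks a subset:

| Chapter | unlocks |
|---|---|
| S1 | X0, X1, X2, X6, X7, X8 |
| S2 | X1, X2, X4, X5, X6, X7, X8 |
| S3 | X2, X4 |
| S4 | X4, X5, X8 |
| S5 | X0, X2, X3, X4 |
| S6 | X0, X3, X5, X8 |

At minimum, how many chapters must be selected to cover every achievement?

Take {S2, S6}. Their union is {X0, X1, X2, X3, X4, X5, X6, X7, X8}, which is all 9 achievements.
No single chapter has all 9 achievements (the largest, S2, has 7), so 2 is optimal.

2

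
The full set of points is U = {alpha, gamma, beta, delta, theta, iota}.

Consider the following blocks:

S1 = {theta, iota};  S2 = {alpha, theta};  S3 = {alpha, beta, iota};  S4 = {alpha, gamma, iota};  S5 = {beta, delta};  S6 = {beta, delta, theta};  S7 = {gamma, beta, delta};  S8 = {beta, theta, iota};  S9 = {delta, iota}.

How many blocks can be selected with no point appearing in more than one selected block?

S4, S5 are pairwise disjoint (S4={alpha,gamma,iota}; S5={beta,delta}).
Every remaining block overlaps one of these, and no 3 of the listed blocks are pairwise disjoint, so 2 is the maximum.

2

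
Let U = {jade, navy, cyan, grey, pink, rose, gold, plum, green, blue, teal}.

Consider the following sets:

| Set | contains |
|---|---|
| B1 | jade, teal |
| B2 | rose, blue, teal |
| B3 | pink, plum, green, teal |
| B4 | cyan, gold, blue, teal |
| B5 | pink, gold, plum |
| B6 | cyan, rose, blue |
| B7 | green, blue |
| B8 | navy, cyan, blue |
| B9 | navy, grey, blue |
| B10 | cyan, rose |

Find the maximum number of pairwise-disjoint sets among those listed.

4

B1, B5, B7, B10 are pairwise disjoint (B1={jade,teal}; B5={pink,gold,plum}; B7={green,blue}; B10={cyan,rose}).
Every remaining set overlaps one of these, and no 5 of the listed sets are pairwise disjoint, so 4 is the maximum.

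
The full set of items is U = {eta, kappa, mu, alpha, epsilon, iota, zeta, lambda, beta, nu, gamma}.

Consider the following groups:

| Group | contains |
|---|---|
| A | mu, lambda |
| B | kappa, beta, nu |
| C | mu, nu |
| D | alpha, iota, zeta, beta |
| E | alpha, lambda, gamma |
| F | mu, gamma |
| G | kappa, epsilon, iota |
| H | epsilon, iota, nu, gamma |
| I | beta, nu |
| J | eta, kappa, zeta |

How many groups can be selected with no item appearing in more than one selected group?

C, E, G are pairwise disjoint (C={mu,nu}; E={alpha,lambda,gamma}; G={kappa,epsilon,iota}).
Every remaining group overlaps one of these, and no 4 of the listed groups are pairwise disjoint, so 3 is the maximum.

3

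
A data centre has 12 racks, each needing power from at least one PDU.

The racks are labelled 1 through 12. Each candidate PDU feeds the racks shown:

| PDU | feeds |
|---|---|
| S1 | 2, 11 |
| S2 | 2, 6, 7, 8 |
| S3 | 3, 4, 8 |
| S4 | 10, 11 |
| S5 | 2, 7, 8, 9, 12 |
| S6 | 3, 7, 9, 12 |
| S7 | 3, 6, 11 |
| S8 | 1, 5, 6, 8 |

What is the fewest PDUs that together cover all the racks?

4

Take {S3, S4, S5, S8}. Their union is {1, 2, 3, 4, 5, 6, 7, 8, 9, 10, 11, 12}, which is all 12 racks.
Only S3 contains 4, so S3 is forced; the remaining 9 racks need at least 3 more PDUs (each remaining PDU adds at most 4) — so at least 4 PDUs are needed, and 4 is optimal.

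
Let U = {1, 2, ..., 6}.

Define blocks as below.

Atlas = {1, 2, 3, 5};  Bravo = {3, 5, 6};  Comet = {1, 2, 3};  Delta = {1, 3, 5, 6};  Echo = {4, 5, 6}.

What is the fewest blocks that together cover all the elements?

Comet and Echo together: Comet ∪ Echo = {1, 2, 3, 4, 5, 6} — every element is covered.
No single block has all 6 elements (the largest, Atlas, has 4), so 2 is optimal.

2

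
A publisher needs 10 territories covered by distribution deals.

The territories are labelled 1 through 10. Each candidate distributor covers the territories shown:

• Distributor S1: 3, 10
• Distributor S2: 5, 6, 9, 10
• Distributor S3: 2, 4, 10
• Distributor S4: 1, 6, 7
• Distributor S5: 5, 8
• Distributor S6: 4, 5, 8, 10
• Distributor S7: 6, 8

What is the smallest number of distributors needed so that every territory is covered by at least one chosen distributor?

Take {S1, S2, S3, S4, S7}. Their union is {1, 2, 3, 4, 5, 6, 7, 8, 9, 10}, which is all 10 territories.
No 4 of the 7 distributors cover everything (all 35 combinations miss at least one territory), so 5 is optimal.

5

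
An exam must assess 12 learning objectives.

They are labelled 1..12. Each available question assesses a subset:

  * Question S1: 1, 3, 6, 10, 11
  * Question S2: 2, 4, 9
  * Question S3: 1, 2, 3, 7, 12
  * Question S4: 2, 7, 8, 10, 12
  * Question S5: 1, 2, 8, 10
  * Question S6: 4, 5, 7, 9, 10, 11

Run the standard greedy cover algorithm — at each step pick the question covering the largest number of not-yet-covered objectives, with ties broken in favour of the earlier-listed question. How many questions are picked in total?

4

Greedy: pick S6 (covers 6 new) → pick S3 (covers 4 new) → pick S1 (covers 1 new) → pick S4 (covers 1 new). Total picks: 4.
(The true minimum cover uses only 3 questions, so greedy is not optimal here.)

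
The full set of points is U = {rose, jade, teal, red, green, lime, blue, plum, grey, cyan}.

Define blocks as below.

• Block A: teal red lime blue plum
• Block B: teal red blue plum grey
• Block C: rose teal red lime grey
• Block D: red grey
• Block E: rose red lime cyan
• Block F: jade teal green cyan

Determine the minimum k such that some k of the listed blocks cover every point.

3

A, C, and F cover everything between them: the union {rose, jade, teal, red, green, lime, blue, plum, grey, cyan} is all of U.
Only F contains jade, so F is forced; the remaining 6 points need at least 2 more blocks (each remaining block adds at most 4) — so at least 3 blocks are needed, and 3 is optimal.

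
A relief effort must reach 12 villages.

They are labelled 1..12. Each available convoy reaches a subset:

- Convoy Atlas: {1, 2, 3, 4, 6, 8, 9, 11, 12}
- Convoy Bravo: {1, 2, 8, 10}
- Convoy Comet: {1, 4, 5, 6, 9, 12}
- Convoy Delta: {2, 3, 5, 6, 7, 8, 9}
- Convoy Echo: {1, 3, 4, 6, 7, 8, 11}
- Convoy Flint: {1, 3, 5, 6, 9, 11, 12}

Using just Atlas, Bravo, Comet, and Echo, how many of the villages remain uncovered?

0

Union of Atlas, Bravo, Comet, Echo = {1, 2, 3, 4, 5, 6, 7, 8, 9, 10, 11, 12} — that's every village, so 0 are uncovered.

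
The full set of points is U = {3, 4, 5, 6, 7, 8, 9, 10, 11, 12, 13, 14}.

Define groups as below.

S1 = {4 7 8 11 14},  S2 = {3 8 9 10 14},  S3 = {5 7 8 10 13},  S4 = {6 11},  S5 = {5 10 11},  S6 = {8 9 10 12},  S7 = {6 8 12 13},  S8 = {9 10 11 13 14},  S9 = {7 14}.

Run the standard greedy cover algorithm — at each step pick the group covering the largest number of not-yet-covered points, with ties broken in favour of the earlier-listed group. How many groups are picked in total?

4

Greedy: pick S1 (covers 5 new) → pick S2 (covers 3 new) → pick S7 (covers 3 new) → pick S3 (covers 1 new). Total picks: 4.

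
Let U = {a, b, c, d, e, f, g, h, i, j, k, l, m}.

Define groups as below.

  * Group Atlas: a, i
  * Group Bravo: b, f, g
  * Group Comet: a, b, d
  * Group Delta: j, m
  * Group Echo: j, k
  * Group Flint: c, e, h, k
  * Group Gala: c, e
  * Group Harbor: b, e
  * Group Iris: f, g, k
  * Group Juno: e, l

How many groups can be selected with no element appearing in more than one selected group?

4

Atlas, Bravo, Delta, Juno are pairwise disjoint (Atlas={a,i}; Bravo={b,f,g}; Delta={j,m}; Juno={e,l}).
Every remaining group overlaps one of these, and no 5 of the listed groups are pairwise disjoint, so 4 is the maximum.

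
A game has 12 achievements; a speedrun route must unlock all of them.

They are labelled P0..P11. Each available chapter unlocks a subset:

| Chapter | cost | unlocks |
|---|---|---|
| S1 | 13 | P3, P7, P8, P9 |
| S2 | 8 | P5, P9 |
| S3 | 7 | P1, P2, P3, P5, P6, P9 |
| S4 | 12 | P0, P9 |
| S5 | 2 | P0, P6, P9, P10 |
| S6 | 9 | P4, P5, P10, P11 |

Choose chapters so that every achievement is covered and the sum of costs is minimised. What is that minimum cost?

31

S1, S3, S5, S6 together cover every achievement (S1 ∪ S3 ∪ S5 ∪ S6 = {P0, P1, P2, P3, P4, P5, P6, P7, P8, P9, P10, P11}); total cost 13 + 7 + 2 + 9 = 31.
No covering selection has total cost below 31.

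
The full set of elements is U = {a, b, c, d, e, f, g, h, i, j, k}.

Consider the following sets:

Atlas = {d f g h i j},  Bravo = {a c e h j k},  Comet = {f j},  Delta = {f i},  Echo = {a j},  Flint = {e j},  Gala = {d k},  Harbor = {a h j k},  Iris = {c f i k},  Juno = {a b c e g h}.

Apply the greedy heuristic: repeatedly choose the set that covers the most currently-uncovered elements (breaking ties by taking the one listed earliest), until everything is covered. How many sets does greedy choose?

3

Greedy: pick Atlas (covers 6 new) → pick Bravo (covers 4 new) → pick Juno (covers 1 new). Total picks: 3.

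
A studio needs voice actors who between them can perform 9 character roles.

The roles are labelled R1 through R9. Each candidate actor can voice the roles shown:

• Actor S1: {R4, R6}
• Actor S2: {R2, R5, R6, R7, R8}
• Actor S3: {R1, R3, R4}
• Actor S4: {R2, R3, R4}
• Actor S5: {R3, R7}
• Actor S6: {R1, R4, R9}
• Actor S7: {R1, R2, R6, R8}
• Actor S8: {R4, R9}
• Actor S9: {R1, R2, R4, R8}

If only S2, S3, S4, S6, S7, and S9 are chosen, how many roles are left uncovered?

0

Union of S2, S3, S4, S6, S7, S9 = {R1, R2, R3, R4, R5, R6, R7, R8, R9} — that's every role, so 0 are uncovered.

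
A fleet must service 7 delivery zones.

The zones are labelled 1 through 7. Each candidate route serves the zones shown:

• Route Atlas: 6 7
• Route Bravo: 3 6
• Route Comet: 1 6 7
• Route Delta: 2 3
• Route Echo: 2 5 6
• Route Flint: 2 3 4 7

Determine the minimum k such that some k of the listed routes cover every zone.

3

Take {Comet, Echo, Flint}. Their union is {1, 2, 3, 4, 5, 6, 7}, which is all 7 zones.
Only Comet contains 1, so Comet is forced; the remaining 4 zones need at least 2 more routes (each remaining route adds at most 3) — so at least 3 routes are needed, and 3 is optimal.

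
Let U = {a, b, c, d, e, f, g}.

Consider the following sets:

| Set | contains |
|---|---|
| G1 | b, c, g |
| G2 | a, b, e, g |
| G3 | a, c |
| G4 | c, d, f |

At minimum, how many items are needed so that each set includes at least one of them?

2

Take H = {c, g}. Each listed set contains at least one of these, so H is a hitting set of size 2.
The sets G2, G4 are pairwise disjoint, so any hitting set needs a separate item for each — at least 2. Hence 2 is optimal.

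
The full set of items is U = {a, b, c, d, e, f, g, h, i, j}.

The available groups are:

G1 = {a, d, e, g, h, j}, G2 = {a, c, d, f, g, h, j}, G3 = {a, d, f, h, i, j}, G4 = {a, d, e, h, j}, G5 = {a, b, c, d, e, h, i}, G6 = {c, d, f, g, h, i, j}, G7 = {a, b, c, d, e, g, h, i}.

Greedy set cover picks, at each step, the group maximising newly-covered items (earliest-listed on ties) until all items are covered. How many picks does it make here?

Greedy: pick G7 (covers 8 new) → pick G2 (covers 2 new). Total picks: 2.

2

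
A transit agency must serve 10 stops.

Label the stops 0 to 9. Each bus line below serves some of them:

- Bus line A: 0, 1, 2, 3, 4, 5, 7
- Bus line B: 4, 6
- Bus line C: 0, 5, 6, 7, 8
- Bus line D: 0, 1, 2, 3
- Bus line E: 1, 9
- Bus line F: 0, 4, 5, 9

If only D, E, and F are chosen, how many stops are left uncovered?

3

Union of D, E, F = {0, 1, 2, 3, 4, 5, 9}.
Not covered: 6, 7, 8 — 3 stops.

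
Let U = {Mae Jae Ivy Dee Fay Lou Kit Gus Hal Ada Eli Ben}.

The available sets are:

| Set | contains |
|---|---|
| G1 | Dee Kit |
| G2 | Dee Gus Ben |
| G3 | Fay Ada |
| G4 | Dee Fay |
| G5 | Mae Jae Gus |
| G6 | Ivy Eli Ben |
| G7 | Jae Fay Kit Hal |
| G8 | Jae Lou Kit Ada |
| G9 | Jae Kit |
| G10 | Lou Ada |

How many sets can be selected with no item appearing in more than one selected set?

G4, G6, G9, G10 are pairwise disjoint (G4={Dee,Fay}; G6={Ivy,Eli,Ben}; G9={Jae,Kit}; G10={Lou,Ada}).
Every remaining set overlaps one of these, and no 5 of the listed sets are pairwise disjoint, so 4 is the maximum.

4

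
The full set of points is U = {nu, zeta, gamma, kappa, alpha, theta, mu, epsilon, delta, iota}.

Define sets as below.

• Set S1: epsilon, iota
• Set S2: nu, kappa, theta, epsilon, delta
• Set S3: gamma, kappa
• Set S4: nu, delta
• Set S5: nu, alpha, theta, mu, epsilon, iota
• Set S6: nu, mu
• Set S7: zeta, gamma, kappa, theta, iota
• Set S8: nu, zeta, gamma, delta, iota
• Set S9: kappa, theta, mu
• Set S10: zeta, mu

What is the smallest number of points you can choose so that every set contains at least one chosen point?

The 4 points {kappa, mu, delta, iota} hit every set.
The sets S1, S3, S4, S10 are pairwise disjoint, so any hitting set needs a separate point for each — at least 4. Hence 4 is optimal.

4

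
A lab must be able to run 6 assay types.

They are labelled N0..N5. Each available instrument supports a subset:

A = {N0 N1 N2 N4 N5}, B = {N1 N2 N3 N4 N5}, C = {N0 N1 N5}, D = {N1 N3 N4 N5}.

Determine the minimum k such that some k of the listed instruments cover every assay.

2

A and D together: A ∪ D = {N0, N1, N2, N3, N4, N5} — every assay is covered.
No single instrument has all 6 assays (the largest, A, has 5), so 2 is optimal.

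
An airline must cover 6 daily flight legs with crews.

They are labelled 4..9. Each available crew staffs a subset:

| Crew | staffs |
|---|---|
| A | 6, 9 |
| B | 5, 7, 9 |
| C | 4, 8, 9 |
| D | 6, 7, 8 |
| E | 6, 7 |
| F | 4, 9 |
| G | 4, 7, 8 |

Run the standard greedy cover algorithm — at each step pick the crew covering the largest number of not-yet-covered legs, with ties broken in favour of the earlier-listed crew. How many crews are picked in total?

3

Greedy: pick B (covers 3 new) → pick C (covers 2 new) → pick A (covers 1 new). Total picks: 3.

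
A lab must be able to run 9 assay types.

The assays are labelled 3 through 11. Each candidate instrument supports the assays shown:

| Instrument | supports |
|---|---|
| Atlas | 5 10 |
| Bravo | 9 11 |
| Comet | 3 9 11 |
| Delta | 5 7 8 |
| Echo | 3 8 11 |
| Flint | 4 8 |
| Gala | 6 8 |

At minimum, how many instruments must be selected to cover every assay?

Take {Atlas, Comet, Delta, Flint, Gala}. Their union is {3, 4, 5, 6, 7, 8, 9, 10, 11}, which is all 9 assays.
No 4 of the 7 instruments cover everything (all 35 combinations miss at least one assay), so 5 is optimal.

5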